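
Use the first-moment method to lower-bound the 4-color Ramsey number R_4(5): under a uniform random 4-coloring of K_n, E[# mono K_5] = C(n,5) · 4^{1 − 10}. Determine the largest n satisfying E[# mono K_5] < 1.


We need C(n, 5) · 4^{1 − 10} < 1, i.e. C(n, 5) < 4^{10 − 1} = 262144.
Check values of n near the boundary:
  n = 32: C(32, 5) = 201376; 201376 < 262144? YES
  n = 33: C(33, 5) = 237336; 237336 < 262144? YES
  n = 34: C(34, 5) = 278256; 278256 < 262144? NO
  n = 35: C(35, 5) = 324632; 324632 < 262144? NO
  n = 36: C(36, 5) = 376992; 376992 < 262144? NO
The largest n with C(n, 5) < 262144 is n = 33 (where E[X] = 29667/32768 ≈ 0.9053650). Hence R_4(5) > 33, i.e. R_4(5) ≥ 34.

Largest n = 33; hence R_4(5) > 33.


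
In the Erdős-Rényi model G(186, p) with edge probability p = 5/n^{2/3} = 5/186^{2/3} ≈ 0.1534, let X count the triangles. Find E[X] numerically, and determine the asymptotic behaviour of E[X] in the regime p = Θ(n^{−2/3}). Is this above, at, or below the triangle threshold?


Number of potential triangles: C(186, 3) = 1055240.
Each occurs with probability p³ ≈ (0.1534)³ ≈ 3.613134e-03.
By linearity: E[X] = C(186, 3)·p³ ≈ 1055240 · 3.613134e-03 ≈ 3812.7240.
Since α = 2/3 < 1, p = c/n^{2/3} ≫ 1/n is above the triangle threshold p ~ 1/n. Asymptotically E[X] ~ (c³/6)·n^{3(1−α)} = (5³/6)·n^{1} → ∞; triangles are abundant w.h.p.

E[X] ≈ 3812.7240; in regime p = Θ(1/n^{2/3}) E[X] diverges (above the triangle threshold p ~ 1/n).


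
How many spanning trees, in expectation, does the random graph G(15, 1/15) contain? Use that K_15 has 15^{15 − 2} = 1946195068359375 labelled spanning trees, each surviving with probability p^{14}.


K_15 has 15^{15 − 2} = 1946195068359375 labelled spanning trees.
For each such spanning tree H, let X_H = 1 if all 14 edges of H are present in G. Then P[X_H = 1] = p^{14} = (1/15)^{14} = 1/29192926025390625.
By linearity of expectation: E[X] = Σ_H E[X_H] = 1946195068359375 · p^{14} = 1946195068359375 · 1/29192926025390625 = 1/15.
Numerically: E[X] ≈ 0.0667.

E[X] = 1946195068359375 · (1/15)^{14} = 1/15 ≈ 0.0667.


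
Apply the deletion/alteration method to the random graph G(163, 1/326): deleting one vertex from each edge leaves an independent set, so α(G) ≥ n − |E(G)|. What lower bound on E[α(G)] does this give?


E[|E(G)|] = C(163, 2)·p = 13203 · (1/326) = 81/2.
E[α(G)] ≥ n − E[|E(G)|] = 163 − 81/2 = 245/2.
Numerically: ≈ 122.500000.
(This is only a lower bound; the true E[α(G)] may be larger.)

E[α(G)] ≥ 245/2 ≈ 122.500000.


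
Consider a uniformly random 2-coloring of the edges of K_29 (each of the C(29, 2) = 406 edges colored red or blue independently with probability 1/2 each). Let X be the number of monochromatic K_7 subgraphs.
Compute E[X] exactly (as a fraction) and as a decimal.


Let X = Σ_S X_S over the C(29, 7) = 1560780 subsets S of size 7, where X_S = 1 if the K_7 on S is monochromatic.
For a fixed S, the K_7 on S has C(7, 2) = 21 edges. P[all 21 edges red] = (1/2)^21, and likewise for blue, so P[monochromatic] = 2·(1/2)^21 = 2^{1 − 21} = 1/1048576.
Summing: E[X] = C(29, 7) · 2^{1 − 21} = 1560780 · 1/1048576 = 390195/262144.
Numerically: E[X] ≈ 1.48848.

E[X] = C(29,7)·2^(1−C(7,2)) = 390195/262144 ≈ 1.48848.


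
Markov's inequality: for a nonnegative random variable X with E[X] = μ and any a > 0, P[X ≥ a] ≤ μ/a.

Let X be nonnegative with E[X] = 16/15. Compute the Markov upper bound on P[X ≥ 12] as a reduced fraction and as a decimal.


μ = E[X] = 16/15, a = 12.
Markov: P[X ≥ 12] ≤ μ/a = (16/15)/12 = 4/45.
Numerically: ≈ 0.089.
(Since a = 12 > μ = 1.067, the bound 4/45 is < 1 and informative.)

P[X ≥ 12] ≤ 4/45 ≈ 0.089.


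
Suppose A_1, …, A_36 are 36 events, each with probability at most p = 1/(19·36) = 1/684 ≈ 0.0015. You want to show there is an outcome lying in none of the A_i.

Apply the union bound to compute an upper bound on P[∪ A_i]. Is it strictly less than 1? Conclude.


Union bound: P[∪_{i=1}^{36} A_i] ≤ Σ_i P[A_i] ≤ 36·p = 36·(1/684) = 1/19.
Numerically: 1/19 ≈ 0.0526.
Is 1/19 < 1? YES.
Since P[∪ A_i] ≤ 1/19 < 1, the complement has P[∩ A_i^c] ≥ 1 − 1/19 = 18/19 > 0, so some outcome avoids every A_i.

36·p = 1/19 ≈ 0.0526; existence CERTIFIED by the union bound.


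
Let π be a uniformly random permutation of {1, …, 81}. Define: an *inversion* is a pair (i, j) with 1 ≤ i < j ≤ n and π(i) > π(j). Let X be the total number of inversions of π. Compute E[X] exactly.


Write X = Σ X_I over the C(81, 2) = 3240 pairs i < j, with X_I the indicator of one inversion.
There are 3240 indicators.
For each fixed pair i < j, the values π(i) and π(j) are two distinct elements of {1, …, 81} in uniformly random order; by symmetry P[π(i) > π(j)] = 1/2.
By linearity: E[X] = 3240 · (1/2) = C(81, 2) · (1/2) = 3240/2 = 1620 ≈ 1620.00000.

E[X] = 1620 = 1620.00000.


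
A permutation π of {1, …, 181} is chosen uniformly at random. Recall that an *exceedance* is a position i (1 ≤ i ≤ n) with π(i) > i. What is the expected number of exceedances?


Write X = Σ_{i=1}^{181} X_i, where X_i = 1_{π(i) > i}.
For each fixed i, π(i) is uniform over {1, …, 181} (marginal of a uniform permutation), so P[π(i) > i] = (n − i)/n. Summing: Σ_{i=1}^{181} (n − i)/n = (0 + 1 + … + 180)/181 = 181(181 − 1)/(2·181) = (181 − 1)/2.
Hence E[X] = Σ_{i=1}^{181} (181 − i)/181 = 90 ≈ 90.0000.

E[X] = 90 = 90.0000.


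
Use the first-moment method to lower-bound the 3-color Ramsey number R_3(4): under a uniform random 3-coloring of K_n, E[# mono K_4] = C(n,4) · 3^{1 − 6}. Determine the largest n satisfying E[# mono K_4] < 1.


We need C(n, 4) · 3^{1 − 6} < 1, i.e. C(n, 4) < 3^{6 − 1} = 243.
Check values of n near the boundary:
  n = 6: C(6, 4) = 15; 15 < 243? YES
  n = 7: C(7, 4) = 35; 35 < 243? YES
  n = 8: C(8, 4) = 70; 70 < 243? YES
  n = 9: C(9, 4) = 126; 126 < 243? YES
  n = 10: C(10, 4) = 210; 210 < 243? YES
  n = 11: C(11, 4) = 330; 330 < 243? NO
  n = 12: C(12, 4) = 495; 495 < 243? NO
  n = 13: C(13, 4) = 715; 715 < 243? NO
The largest n with C(n, 4) < 243 is n = 10 (where E[X] = 70/81 ≈ 0.864). Hence R_3(4) > 10, i.e. R_3(4) ≥ 11.

Largest n = 10; hence R_3(4) > 10.


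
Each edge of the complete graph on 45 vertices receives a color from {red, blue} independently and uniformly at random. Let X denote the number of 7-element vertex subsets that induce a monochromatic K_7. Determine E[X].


Let X = Σ_S X_S over the C(45, 7) = 45379620 subsets S of size 7, where X_S = 1 if the K_7 on S is monochromatic.
For a fixed S, the K_7 on S has C(7, 2) = 21 edges. P[all 21 edges red] = (1/2)^21, and likewise for blue, so P[monochromatic] = 2·(1/2)^21 = 2^{1 − 21} = 1/1048576.
By linearity: E[X] = C(45, 7) · 2^{1 − 21} = 45379620 · 1/1048576 = 11344905/262144.
Numerically: E[X] ≈ 43.277378.

E[X] = C(45,7)·2^(1−C(7,2)) = 11344905/262144 ≈ 43.277378.


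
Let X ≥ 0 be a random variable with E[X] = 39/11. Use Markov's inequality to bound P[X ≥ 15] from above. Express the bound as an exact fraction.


μ = E[X] = 39/11, a = 15.
Markov: P[X ≥ 15] ≤ μ/a = (39/11)/15 = 13/55.
Numerically: ≈ 0.236.
(Since a = 15 > μ = 3.545, the bound 13/55 is < 1 and informative.)

P[X ≥ 15] ≤ 13/55 ≈ 0.236.


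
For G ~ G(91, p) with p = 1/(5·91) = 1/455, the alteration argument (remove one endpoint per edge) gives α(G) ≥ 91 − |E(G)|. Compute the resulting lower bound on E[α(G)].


E[|E(G)|] = C(91, 2)·p = 4095 · (1/455) = 9.
E[α(G)] ≥ n − E[|E(G)|] = 91 − 9 = 82.
Numerically: ≈ 82.0000.
(This is only a lower bound; the true E[α(G)] may be larger.)

E[α(G)] ≥ 82 ≈ 82.0000.


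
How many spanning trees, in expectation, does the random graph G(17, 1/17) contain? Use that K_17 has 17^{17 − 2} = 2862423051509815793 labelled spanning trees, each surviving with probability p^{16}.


K_17 has 17^{17 − 2} = 2862423051509815793 labelled spanning trees.
For each such spanning tree H, let X_H = 1 if all 16 edges of H are present in G. Then P[X_H = 1] = p^{16} = (1/17)^{16} = 1/48661191875666868481.
Summing the indicators: E[X] = Σ_H E[X_H] = 2862423051509815793 · p^{16} = 2862423051509815793 · 1/48661191875666868481 = 1/17.
Numerically: E[X] ≈ 0.058824.

E[X] = 2862423051509815793 · (1/17)^{16} = 1/17 ≈ 0.058824.


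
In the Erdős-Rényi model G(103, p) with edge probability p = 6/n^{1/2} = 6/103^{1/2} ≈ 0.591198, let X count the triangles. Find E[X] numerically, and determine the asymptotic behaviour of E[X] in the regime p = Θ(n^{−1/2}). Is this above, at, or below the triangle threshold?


Number of potential triangles: C(103, 3) = 176851.
Each occurs with probability p³ ≈ (0.591198)³ ≈ 2.06632159e-01.
By linearity: E[X] = C(103, 3)·p³ ≈ 176851 · 2.06632159e-01 ≈ 36543.104005.
Since α = 1/2 < 1, p = c/n^{1/2} ≫ 1/n is above the triangle threshold p ~ 1/n. Asymptotically E[X] ~ (c³/6)·n^{3(1−α)} = (6³/6)·n^{1.5} → ∞; triangles are abundant w.h.p.

E[X] ≈ 36543.104005; in regime p = Θ(1/n^{1/2}) E[X] diverges (above the triangle threshold p ~ 1/n).


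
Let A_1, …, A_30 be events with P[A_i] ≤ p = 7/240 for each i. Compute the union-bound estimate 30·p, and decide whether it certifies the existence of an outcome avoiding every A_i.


Union bound: P[∪_{i=1}^{30} A_i] ≤ Σ_i P[A_i] ≤ 30·p = 30·(7/240) = 7/8.
Numerically: 7/8 ≈ 0.8750.
Is 7/8 < 1? YES.
Since P[∪ A_i] ≤ 7/8 < 1, the complement has P[∩ A_i^c] ≥ 1 − 7/8 = 1/8 > 0, so some outcome avoids every A_i.

30·p = 7/8 ≈ 0.8750; existence CERTIFIED by the union bound.


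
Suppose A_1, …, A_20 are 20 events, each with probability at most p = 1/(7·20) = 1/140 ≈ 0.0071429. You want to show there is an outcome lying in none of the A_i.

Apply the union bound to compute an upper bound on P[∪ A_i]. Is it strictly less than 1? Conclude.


Union bound: P[∪_{i=1}^{20} A_i] ≤ Σ_i P[A_i] ≤ 20·p = 20·(1/140) = 1/7.
Numerically: 1/7 ≈ 0.1428571.
Is 1/7 < 1? YES.
Since P[∪ A_i] ≤ 1/7 < 1, the complement has P[∩ A_i^c] ≥ 1 − 1/7 = 6/7 > 0, so some outcome avoids every A_i.

20·p = 1/7 ≈ 0.1428571; existence CERTIFIED by the union bound.


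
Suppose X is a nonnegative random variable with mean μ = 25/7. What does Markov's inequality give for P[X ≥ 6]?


μ = E[X] = 25/7, a = 6.
Markov: P[X ≥ 6] ≤ μ/a = (25/7)/6 = 25/42.
Numerically: ≈ 0.595238.
(Since a = 6 > μ = 3.571429, the bound 25/42 is < 1 and informative.)

P[X ≥ 6] ≤ 25/42 ≈ 0.595238.


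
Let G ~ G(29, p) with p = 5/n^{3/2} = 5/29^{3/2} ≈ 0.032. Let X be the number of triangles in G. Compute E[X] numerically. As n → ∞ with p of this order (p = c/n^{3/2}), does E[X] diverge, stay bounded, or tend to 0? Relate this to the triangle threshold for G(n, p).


Number of potential triangles: C(29, 3) = 3654.
Each occurs with probability p³ ≈ (0.032)³ ≈ 3.28185e-05.
By linearity: E[X] = C(29, 3)·p³ ≈ 3654 · 3.28185e-05 ≈ 0.120.
Since α = 3/2 > 1, p = c/n^{3/2} = o(1/n) is below the triangle threshold p ~ 1/n. Asymptotically E[X] ~ (c³/6)·n^{3(1−α)} = (5³/6)·n^{-1.5} → 0, so by Markov's inequality G has no triangles w.h.p.

E[X] ≈ 0.120; in regime p = Θ(1/n^{3/2}) E[X] tends to 0 (below the triangle threshold p ~ 1/n).


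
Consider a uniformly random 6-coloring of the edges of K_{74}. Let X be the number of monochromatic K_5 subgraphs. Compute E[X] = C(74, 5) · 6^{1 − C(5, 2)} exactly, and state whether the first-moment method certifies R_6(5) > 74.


E[X] = C(74, 5) · 6^{1 − 10} = 16108764 · 6^{−9} = 16108764/10077696.
As a reduced fraction: E[X] = 1342397/839808 ≈ 1.598.
Is E[X] < 1? NO.
Since E[X] ≥ 1, the first-moment bound is inconclusive at n = 74; it does NOT by itself certify R_6(5) > 74.

E[X] = 1342397/839808 ≈ 1.598; E[X] ≥ 1; first-moment method inconclusive here.


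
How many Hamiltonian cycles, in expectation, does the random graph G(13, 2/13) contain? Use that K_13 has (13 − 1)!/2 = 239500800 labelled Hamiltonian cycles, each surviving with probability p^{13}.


K_13 has (13 − 1)!/2 = 239500800 labelled Hamiltonian cycles.
For each such Hamiltonian cycle H, let X_H = 1 if all 13 edges of H are present in G. Then P[X_H = 1] = p^{13} = (2/13)^{13} = 8192/302875106592253.
Summing the indicators: E[X] = Σ_H E[X_H] = 239500800 · p^{13} = 239500800 · 8192/302875106592253 = 1961990553600/302875106592253.
Numerically: E[X] ≈ 0.00648.

E[X] = 239500800 · (2/13)^{13} = 1961990553600/302875106592253 ≈ 0.00648.


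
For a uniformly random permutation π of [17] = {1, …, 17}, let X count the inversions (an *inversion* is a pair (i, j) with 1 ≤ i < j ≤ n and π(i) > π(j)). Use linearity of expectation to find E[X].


Write X = Σ X_I over the C(17, 2) = 136 pairs i < j, with X_I the indicator of one inversion.
There are 136 indicators.
For each fixed pair i < j, the values π(i) and π(j) are two distinct elements of {1, …, 17} in uniformly random order; by symmetry P[π(i) > π(j)] = 1/2.
By linearity: E[X] = 136 · (1/2) = C(17, 2) · (1/2) = 136/2 = 68 ≈ 68.0000.

E[X] = 68 = 68.0000.


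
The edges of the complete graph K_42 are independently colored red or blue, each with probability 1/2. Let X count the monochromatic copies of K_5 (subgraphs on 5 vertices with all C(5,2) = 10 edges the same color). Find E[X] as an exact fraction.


Let X = Σ_S X_S over the C(42, 5) = 850668 subsets S of size 5, where X_S = 1 if the K_5 on S is monochromatic.
For a fixed S, the K_5 on S has C(5, 2) = 10 edges. P[all 10 edges red] = (1/2)^10, and likewise for blue, so P[monochromatic] = 2·(1/2)^10 = 2^{1 − 10} = 1/512.
Summing: E[X] = C(42, 5) · 2^{1 − 10} = 850668 · 1/512 = 212667/128.
Numerically: E[X] ≈ 1661.4609.

E[X] = C(42,5)·2^(1−C(5,2)) = 212667/128 ≈ 1661.4609.


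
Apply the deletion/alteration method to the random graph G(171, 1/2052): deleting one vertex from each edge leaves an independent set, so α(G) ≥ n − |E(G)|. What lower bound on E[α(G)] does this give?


E[|E(G)|] = C(171, 2)·p = 14535 · (1/2052) = 85/12.
E[α(G)] ≥ n − E[|E(G)|] = 171 − 85/12 = 1967/12.
Numerically: ≈ 163.91667.
(This is only a lower bound; the true E[α(G)] may be larger.)

E[α(G)] ≥ 1967/12 ≈ 163.91667.


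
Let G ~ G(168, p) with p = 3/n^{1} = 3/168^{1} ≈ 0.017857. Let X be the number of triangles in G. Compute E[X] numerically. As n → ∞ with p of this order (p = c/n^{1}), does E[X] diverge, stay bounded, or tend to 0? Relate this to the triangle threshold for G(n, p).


Number of potential triangles: C(168, 3) = 776216.
Each occurs with probability p³ ≈ (0.017857)³ ≈ 5.6942420e-06.
By linearity: E[X] = C(168, 3)·p³ ≈ 776216 · 5.6942420e-06 ≈ 4.41996.
Here α = 1, so p = 3/n is exactly at the triangle threshold p ~ 1/n. Asymptotically E[X] → c³/6 = 3³/6 = 9/2 ≈ 4.50000, a bounded constant. In this regime the triangle count is asymptotically Poisson(c³/6).

E[X] ≈ 4.41996; in regime p = Θ(1/n^{1}) E[X] stays bounded (at the triangle threshold p ~ 1/n).


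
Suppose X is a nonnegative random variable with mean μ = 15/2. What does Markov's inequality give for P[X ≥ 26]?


μ = E[X] = 15/2, a = 26.
Markov: P[X ≥ 26] ≤ μ/a = (15/2)/26 = 15/52.
Numerically: ≈ 0.2885.
(Since a = 26 > μ = 7.5000, the bound 15/52 is < 1 and informative.)

P[X ≥ 26] ≤ 15/52 ≈ 0.2885.


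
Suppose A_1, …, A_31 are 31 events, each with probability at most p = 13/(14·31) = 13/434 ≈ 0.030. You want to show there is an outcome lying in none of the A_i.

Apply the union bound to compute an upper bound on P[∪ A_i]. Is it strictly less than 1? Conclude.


Union bound: P[∪_{i=1}^{31} A_i] ≤ Σ_i P[A_i] ≤ 31·p = 31·(13/434) = 13/14.
Numerically: 13/14 ≈ 0.929.
Is 13/14 < 1? YES.
Since P[∪ A_i] ≤ 13/14 < 1, the complement has P[∩ A_i^c] ≥ 1 − 13/14 = 1/14 > 0, so some outcome avoids every A_i.

31·p = 13/14 ≈ 0.929; existence CERTIFIED by the union bound.


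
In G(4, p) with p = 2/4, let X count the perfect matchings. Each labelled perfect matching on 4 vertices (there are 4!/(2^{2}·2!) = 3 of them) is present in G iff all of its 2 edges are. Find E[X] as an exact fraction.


K_4 has 4!/(2^{2}·2!) = 3 labelled perfect matchings.
For each such perfect matching H, let X_H = 1 if all 2 edges of H are present in G. Then P[X_H = 1] = p^{2} = (1/2)^{2} = 1/4.
By linearity of expectation: E[X] = Σ_H E[X_H] = 3 · p^{2} = 3 · 1/4 = 3/4.
Numerically: E[X] ≈ 0.75.

E[X] = 3 · (1/2)^{2} = 3/4 ≈ 0.75.


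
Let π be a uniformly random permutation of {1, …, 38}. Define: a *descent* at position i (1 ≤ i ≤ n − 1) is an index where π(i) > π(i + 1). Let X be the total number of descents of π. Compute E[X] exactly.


Write X = Σ X_I over i = 1, …, 37, with X_I the indicator of one descent.
There are 37 indicators.
For each fixed i, the pair (π(i), π(i+1)) is a uniformly random ordered pair of distinct values from {1, …, 38}; by symmetry P[π(i) > π(i+1)] = 1/2.
By linearity: E[X] = 37 · (1/2) = (38 − 1) · (1/2) = 37/2 ≈ 18.5000.

E[X] = 37/2 = 18.5000.


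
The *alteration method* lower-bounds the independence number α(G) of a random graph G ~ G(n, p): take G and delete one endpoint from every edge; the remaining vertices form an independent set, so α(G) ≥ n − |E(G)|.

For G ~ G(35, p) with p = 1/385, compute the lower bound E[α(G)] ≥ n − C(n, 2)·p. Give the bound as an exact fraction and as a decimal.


E[|E(G)|] = C(35, 2)·p = 595 · (1/385) = 17/11.
E[α(G)] ≥ n − E[|E(G)|] = 35 − 17/11 = 368/11.
Numerically: ≈ 33.45455.
(This is only a lower bound; the true E[α(G)] may be larger.)

E[α(G)] ≥ 368/11 ≈ 33.45455.


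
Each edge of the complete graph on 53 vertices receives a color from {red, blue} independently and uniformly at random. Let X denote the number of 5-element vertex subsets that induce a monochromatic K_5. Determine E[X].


Let X = Σ_S X_S over the C(53, 5) = 2869685 subsets S of size 5, where X_S = 1 if the K_5 on S is monochromatic.
For a fixed S, the K_5 on S has C(5, 2) = 10 edges. P[all 10 edges red] = (1/2)^10, and likewise for blue, so P[monochromatic] = 2·(1/2)^10 = 2^{1 − 10} = 1/512.
Summing: E[X] = C(53, 5) · 2^{1 − 10} = 2869685 · 1/512 = 2869685/512.
Numerically: E[X] ≈ 5604.85352.

E[X] = C(53,5)·2^(1−C(5,2)) = 2869685/512 ≈ 5604.85352.


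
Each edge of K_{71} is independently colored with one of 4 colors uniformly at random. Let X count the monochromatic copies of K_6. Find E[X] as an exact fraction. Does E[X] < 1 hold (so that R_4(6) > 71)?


E[X] = C(71, 6) · 4^{1 − 15} = 143218999 · 4^{−14} = 143218999/268435456.
As a reduced fraction: E[X] = 143218999/268435456 ≈ 0.534.
Is E[X] < 1? YES.
Since E[X] < 1, there exists a 4-coloring of K_{71} with no monochromatic K_6; hence R_4(6) > 71.

E[X] = 143218999/268435456 ≈ 0.534; E[X] < 1, so R_4(6) > 71.


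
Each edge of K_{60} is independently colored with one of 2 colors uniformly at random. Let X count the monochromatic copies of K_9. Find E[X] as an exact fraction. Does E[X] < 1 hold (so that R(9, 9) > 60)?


E[X] = C(60, 9) · 2^{1 − 36} = 14783142660 · 2^{−35} = 14783142660/34359738368.
As a reduced fraction: E[X] = 3695785665/8589934592 ≈ 0.430.
Is E[X] < 1? YES.
Since E[X] < 1, there exists a 2-coloring of K_{60} with no monochromatic K_9; hence R(9, 9) > 60.

E[X] = 3695785665/8589934592 ≈ 0.430; E[X] < 1, so R(9, 9) > 60.


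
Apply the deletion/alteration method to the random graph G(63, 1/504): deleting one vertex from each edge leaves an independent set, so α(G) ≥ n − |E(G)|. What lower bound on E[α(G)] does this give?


E[|E(G)|] = C(63, 2)·p = 1953 · (1/504) = 31/8.
E[α(G)] ≥ n − E[|E(G)|] = 63 − 31/8 = 473/8.
Numerically: ≈ 59.12500.
(This is only a lower bound; the true E[α(G)] may be larger.)

E[α(G)] ≥ 473/8 ≈ 59.12500.


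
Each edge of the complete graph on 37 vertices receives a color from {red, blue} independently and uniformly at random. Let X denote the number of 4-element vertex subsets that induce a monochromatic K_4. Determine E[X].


Let X = Σ_S X_S over the C(37, 4) = 66045 subsets S of size 4, where X_S = 1 if the K_4 on S is monochromatic.
For a fixed S, the K_4 on S has C(4, 2) = 6 edges. P[all 6 edges red] = (1/2)^6, and likewise for blue, so P[monochromatic] = 2·(1/2)^6 = 2^{1 − 6} = 1/32.
Summing: E[X] = C(37, 4) · 2^{1 − 6} = 66045 · 1/32 = 66045/32.
Numerically: E[X] ≈ 2063.906250.

E[X] = C(37,4)·2^(1−C(4,2)) = 66045/32 ≈ 2063.906250.


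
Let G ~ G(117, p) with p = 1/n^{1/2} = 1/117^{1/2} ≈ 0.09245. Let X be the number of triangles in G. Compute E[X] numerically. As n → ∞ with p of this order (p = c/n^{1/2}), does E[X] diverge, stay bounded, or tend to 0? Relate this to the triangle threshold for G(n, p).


Number of potential triangles: C(117, 3) = 260130.
Each occurs with probability p³ ≈ (0.09245)³ ≈ 7.9017122e-04.
By linearity: E[X] = C(117, 3)·p³ ≈ 260130 · 7.9017122e-04 ≈ 205.54724.
Since α = 1/2 < 1, p = c/n^{1/2} ≫ 1/n is above the triangle threshold p ~ 1/n. Asymptotically E[X] ~ (c³/6)·n^{3(1−α)} = (1³/6)·n^{1.5} → ∞; triangles are abundant w.h.p.

E[X] ≈ 205.54724; in regime p = Θ(1/n^{1/2}) E[X] diverges (above the triangle threshold p ~ 1/n).


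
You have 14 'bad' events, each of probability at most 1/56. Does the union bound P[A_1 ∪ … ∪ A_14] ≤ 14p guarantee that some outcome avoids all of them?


Union bound: P[∪_{i=1}^{14} A_i] ≤ Σ_i P[A_i] ≤ 14·p = 14·(1/56) = 1/4.
Numerically: 1/4 ≈ 0.2500000.
Is 1/4 < 1? YES.
Since P[∪ A_i] ≤ 1/4 < 1, the complement has P[∩ A_i^c] ≥ 1 − 1/4 = 3/4 > 0, so some outcome avoids every A_i.

14·p = 1/4 ≈ 0.2500000; existence CERTIFIED by the union bound.


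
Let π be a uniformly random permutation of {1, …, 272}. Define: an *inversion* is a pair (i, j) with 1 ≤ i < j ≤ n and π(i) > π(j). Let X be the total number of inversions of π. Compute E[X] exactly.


Write X = Σ X_I over the C(272, 2) = 36856 pairs i < j, with X_I the indicator of one inversion.
There are 36856 indicators.
For each fixed pair i < j, the values π(i) and π(j) are two distinct elements of {1, …, 272} in uniformly random order; by symmetry P[π(i) > π(j)] = 1/2.
By linearity: E[X] = 36856 · (1/2) = C(272, 2) · (1/2) = 36856/2 = 18428 ≈ 18428.000.

E[X] = 18428 = 18428.000.


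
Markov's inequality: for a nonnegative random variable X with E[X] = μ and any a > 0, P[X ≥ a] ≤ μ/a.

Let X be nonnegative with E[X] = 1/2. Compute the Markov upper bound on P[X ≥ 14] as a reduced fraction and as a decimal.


μ = E[X] = 1/2, a = 14.
Markov: P[X ≥ 14] ≤ μ/a = (1/2)/14 = 1/28.
Numerically: ≈ 0.0357.
(Since a = 14 > μ = 0.5000, the bound 1/28 is < 1 and informative.)

P[X ≥ 14] ≤ 1/28 ≈ 0.0357.


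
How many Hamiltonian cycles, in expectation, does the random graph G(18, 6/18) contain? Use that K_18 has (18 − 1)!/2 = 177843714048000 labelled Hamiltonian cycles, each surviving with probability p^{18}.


K_18 has (18 − 1)!/2 = 177843714048000 labelled Hamiltonian cycles.
For each such Hamiltonian cycle H, let X_H = 1 if all 18 edges of H are present in G. Then P[X_H = 1] = p^{18} = (1/3)^{18} = 1/387420489.
By linearity: E[X] = Σ_H E[X_H] = 177843714048000 · p^{18} = 177843714048000 · 1/387420489 = 243955712000/531441.
Numerically: E[X] ≈ 4.59e+05.

E[X] = 177843714048000 · (1/3)^{18} = 243955712000/531441 ≈ 4.59e+05.


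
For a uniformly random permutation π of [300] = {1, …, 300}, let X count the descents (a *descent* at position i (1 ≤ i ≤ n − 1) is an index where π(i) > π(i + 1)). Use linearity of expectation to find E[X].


Write X = Σ X_I over i = 1, …, 299, with X_I the indicator of one descent.
There are 299 indicators.
For each fixed i, the pair (π(i), π(i+1)) is a uniformly random ordered pair of distinct values from {1, …, 300}; by symmetry P[π(i) > π(i+1)] = 1/2.
By linearity: E[X] = 299 · (1/2) = (300 − 1) · (1/2) = 299/2 ≈ 149.5000.

E[X] = 299/2 = 149.5000.


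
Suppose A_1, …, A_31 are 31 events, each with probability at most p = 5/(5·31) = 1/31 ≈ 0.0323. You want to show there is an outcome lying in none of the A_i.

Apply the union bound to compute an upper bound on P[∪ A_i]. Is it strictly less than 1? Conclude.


Union bound: P[∪_{i=1}^{31} A_i] ≤ Σ_i P[A_i] ≤ 31·p = 31·(1/31) = 1.
Numerically: 1 ≈ 1.0000.
Is 1 < 1? NO.
Since the bound 1 is ≥ 1, the union bound is uninformative here; it does NOT by itself certify existence.

31·p = 1 ≈ 1.0000; existence NOT certified by the union bound.


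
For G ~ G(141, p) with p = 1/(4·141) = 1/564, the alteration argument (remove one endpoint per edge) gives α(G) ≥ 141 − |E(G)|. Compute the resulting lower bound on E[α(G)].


E[|E(G)|] = C(141, 2)·p = 9870 · (1/564) = 35/2.
E[α(G)] ≥ n − E[|E(G)|] = 141 − 35/2 = 247/2.
Numerically: ≈ 123.500.
(This is only a lower bound; the true E[α(G)] may be larger.)

E[α(G)] ≥ 247/2 ≈ 123.500.


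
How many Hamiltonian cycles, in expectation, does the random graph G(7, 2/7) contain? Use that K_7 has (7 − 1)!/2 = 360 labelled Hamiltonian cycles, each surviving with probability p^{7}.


K_7 has (7 − 1)!/2 = 360 labelled Hamiltonian cycles.
For each such Hamiltonian cycle H, let X_H = 1 if all 7 edges of H are present in G. Then P[X_H = 1] = p^{7} = (2/7)^{7} = 128/823543.
Summing the indicators: E[X] = Σ_H E[X_H] = 360 · p^{7} = 360 · 128/823543 = 46080/823543.
Numerically: E[X] ≈ 0.05595.

E[X] = 360 · (2/7)^{7} = 46080/823543 ≈ 0.05595.


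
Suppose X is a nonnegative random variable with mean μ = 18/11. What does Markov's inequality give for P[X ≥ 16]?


μ = E[X] = 18/11, a = 16.
Markov: P[X ≥ 16] ≤ μ/a = (18/11)/16 = 9/88.
Numerically: ≈ 0.102273.
(Since a = 16 > μ = 1.636364, the bound 9/88 is < 1 and informative.)

P[X ≥ 16] ≤ 9/88 ≈ 0.102273.


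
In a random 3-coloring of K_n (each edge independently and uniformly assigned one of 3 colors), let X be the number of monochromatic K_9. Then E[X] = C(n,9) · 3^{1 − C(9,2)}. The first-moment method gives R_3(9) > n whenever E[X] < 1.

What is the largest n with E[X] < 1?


We need C(n, 9) · 3^{1 − 36} < 1, i.e. C(n, 9) < 3^{36 − 1} = 50031545098999707.
Check values of n near the boundary:
  n = 300: C(300, 9) = 48052241692154700; 48052241692154700 < 50031545098999707? YES
  n = 301: C(301, 9) = 49533303936090975; 49533303936090975 < 50031545098999707? YES
  n = 302: C(302, 9) = 51054804739588650; 51054804739588650 < 50031545098999707? NO
  n = 303: C(303, 9) = 52617706925494425; 52617706925494425 < 50031545098999707? NO
  n = 304: C(304, 9) = 54222992899492560; 54222992899492560 < 50031545098999707? NO
The largest n with C(n, 9) < 50031545098999707 is n = 301 (where E[X] = 16511101312030325/16677181699666569 ≈ 0.9900415). Hence R_3(9) > 301, i.e. R_3(9) ≥ 302.

Largest n = 301; hence R_3(9) > 301.


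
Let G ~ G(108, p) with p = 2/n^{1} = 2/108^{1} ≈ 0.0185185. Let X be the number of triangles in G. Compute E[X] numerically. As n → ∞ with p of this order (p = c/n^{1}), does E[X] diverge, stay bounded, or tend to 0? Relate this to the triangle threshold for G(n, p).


Number of potential triangles: C(108, 3) = 204156.
Each occurs with probability p³ ≈ (0.0185185)³ ≈ 6.35065793e-06.
By linearity: E[X] = C(108, 3)·p³ ≈ 204156 · 6.35065793e-06 ≈ 1.296525.
Here α = 1, so p = 2/n is exactly at the triangle threshold p ~ 1/n. Asymptotically E[X] → c³/6 = 2³/6 = 4/3 ≈ 1.333333, a bounded constant. In this regime the triangle count is asymptotically Poisson(c³/6).

E[X] ≈ 1.296525; in regime p = Θ(1/n^{1}) E[X] stays bounded (at the triangle threshold p ~ 1/n).


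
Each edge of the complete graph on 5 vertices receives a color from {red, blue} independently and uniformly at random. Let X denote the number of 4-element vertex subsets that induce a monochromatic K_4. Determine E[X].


Let X = Σ_S X_S over the C(5, 4) = 5 subsets S of size 4, where X_S = 1 if the K_4 on S is monochromatic.
For a fixed S, the K_4 on S has C(4, 2) = 6 edges. P[all 6 edges red] = (1/2)^6, and likewise for blue, so P[monochromatic] = 2·(1/2)^6 = 2^{1 − 6} = 1/32.
By linearity of expectation: E[X] = C(5, 4) · 2^{1 − 6} = 5 · 1/32 = 5/32.
Numerically: E[X] ≈ 0.15625.

E[X] = C(5,4)·2^(1−C(4,2)) = 5/32 ≈ 0.15625.


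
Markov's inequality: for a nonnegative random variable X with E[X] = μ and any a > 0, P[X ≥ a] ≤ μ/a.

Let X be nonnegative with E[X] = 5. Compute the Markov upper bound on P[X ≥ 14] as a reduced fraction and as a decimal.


μ = E[X] = 5, a = 14.
Markov: P[X ≥ 14] ≤ μ/a = (5)/14 = 5/14.
Numerically: ≈ 0.3571.
(Since a = 14 > μ = 5.0000, the bound 5/14 is < 1 and informative.)

P[X ≥ 14] ≤ 5/14 ≈ 0.3571.


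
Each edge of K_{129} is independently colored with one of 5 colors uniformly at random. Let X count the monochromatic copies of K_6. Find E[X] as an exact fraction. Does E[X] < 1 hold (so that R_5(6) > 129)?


E[X] = C(129, 6) · 5^{1 − 15} = 5688177600 · 5^{−14} = 5688177600/6103515625.
As a reduced fraction: E[X] = 227527104/244140625 ≈ 0.931951.
Is E[X] < 1? YES.
Since E[X] < 1, there exists a 5-coloring of K_{129} with no monochromatic K_6; hence R_5(6) > 129.

E[X] = 227527104/244140625 ≈ 0.931951; E[X] < 1, so R_5(6) > 129.


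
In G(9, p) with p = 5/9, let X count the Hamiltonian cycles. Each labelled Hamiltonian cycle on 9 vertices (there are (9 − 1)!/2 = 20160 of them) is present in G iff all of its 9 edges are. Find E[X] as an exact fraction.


K_9 has (9 − 1)!/2 = 20160 labelled Hamiltonian cycles.
For each such Hamiltonian cycle H, let X_H = 1 if all 9 edges of H are present in G. Then P[X_H = 1] = p^{9} = (5/9)^{9} = 1953125/387420489.
Summing the indicators: E[X] = Σ_H E[X_H] = 20160 · p^{9} = 20160 · 1953125/387420489 = 4375000000/43046721.
Numerically: E[X] ≈ 102.

E[X] = 20160 · (5/9)^{9} = 4375000000/43046721 ≈ 102.


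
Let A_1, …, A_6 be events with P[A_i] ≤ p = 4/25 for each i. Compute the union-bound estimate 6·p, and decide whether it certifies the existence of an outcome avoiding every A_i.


Union bound: P[∪_{i=1}^{6} A_i] ≤ Σ_i P[A_i] ≤ 6·p = 6·(4/25) = 24/25.
Numerically: 24/25 ≈ 0.96000.
Is 24/25 < 1? YES.
Since P[∪ A_i] ≤ 24/25 < 1, the complement has P[∩ A_i^c] ≥ 1 − 24/25 = 1/25 > 0, so some outcome avoids every A_i.

6·p = 24/25 ≈ 0.96000; existence CERTIFIED by the union bound.


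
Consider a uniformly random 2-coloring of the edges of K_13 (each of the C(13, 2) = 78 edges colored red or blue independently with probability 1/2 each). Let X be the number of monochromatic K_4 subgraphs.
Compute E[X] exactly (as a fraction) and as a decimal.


Let X = Σ_S X_S over the C(13, 4) = 715 subsets S of size 4, where X_S = 1 if the K_4 on S is monochromatic.
For a fixed S, the K_4 on S has C(4, 2) = 6 edges. P[all 6 edges red] = (1/2)^6, and likewise for blue, so P[monochromatic] = 2·(1/2)^6 = 2^{1 − 6} = 1/32.
Summing: E[X] = C(13, 4) · 2^{1 − 6} = 715 · 1/32 = 715/32.
Numerically: E[X] ≈ 22.3438.

E[X] = C(13,4)·2^(1−C(4,2)) = 715/32 ≈ 22.3438.


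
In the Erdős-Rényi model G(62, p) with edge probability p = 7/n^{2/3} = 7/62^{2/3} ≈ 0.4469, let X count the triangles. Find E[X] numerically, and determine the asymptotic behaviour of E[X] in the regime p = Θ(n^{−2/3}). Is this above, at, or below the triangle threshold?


Number of potential triangles: C(62, 3) = 37820.
Each occurs with probability p³ ≈ (0.4469)³ ≈ 8.922997e-02.
By linearity: E[X] = C(62, 3)·p³ ≈ 37820 · 8.922997e-02 ≈ 3374.6774.
Since α = 2/3 < 1, p = c/n^{2/3} ≫ 1/n is above the triangle threshold p ~ 1/n. Asymptotically E[X] ~ (c³/6)·n^{3(1−α)} = (7³/6)·n^{1} → ∞; triangles are abundant w.h.p.

E[X] ≈ 3374.6774; in regime p = Θ(1/n^{2/3}) E[X] diverges (above the triangle threshold p ~ 1/n).


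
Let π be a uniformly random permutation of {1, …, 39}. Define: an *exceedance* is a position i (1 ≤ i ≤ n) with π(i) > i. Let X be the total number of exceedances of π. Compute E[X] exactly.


Write X = Σ_{i=1}^{39} X_i, where X_i = 1_{π(i) > i}.
For each fixed i, π(i) is uniform over {1, …, 39} (marginal of a uniform permutation), so P[π(i) > i] = (n − i)/n. Summing: Σ_{i=1}^{39} (n − i)/n = (0 + 1 + … + 38)/39 = 39(39 − 1)/(2·39) = (39 − 1)/2.
Hence E[X] = Σ_{i=1}^{39} (39 − i)/39 = 19 ≈ 19.000.

E[X] = 19 = 19.000.


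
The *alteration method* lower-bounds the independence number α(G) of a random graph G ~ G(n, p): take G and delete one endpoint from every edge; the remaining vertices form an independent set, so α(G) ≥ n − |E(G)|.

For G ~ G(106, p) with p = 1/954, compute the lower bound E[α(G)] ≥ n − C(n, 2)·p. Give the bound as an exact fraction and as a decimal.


E[|E(G)|] = C(106, 2)·p = 5565 · (1/954) = 35/6.
E[α(G)] ≥ n − E[|E(G)|] = 106 − 35/6 = 601/6.
Numerically: ≈ 100.1667.
(This is only a lower bound; the true E[α(G)] may be larger.)

E[α(G)] ≥ 601/6 ≈ 100.1667.


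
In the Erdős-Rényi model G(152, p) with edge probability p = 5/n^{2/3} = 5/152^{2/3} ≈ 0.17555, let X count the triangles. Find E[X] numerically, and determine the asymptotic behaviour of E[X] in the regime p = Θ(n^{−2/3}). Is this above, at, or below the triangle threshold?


Number of potential triangles: C(152, 3) = 573800.
Each occurs with probability p³ ≈ (0.17555)³ ≈ 5.4103186e-03.
By linearity: E[X] = C(152, 3)·p³ ≈ 573800 · 5.4103186e-03 ≈ 3104.44079.
Since α = 2/3 < 1, p = c/n^{2/3} ≫ 1/n is above the triangle threshold p ~ 1/n. Asymptotically E[X] ~ (c³/6)·n^{3(1−α)} = (5³/6)·n^{1} → ∞; triangles are abundant w.h.p.

E[X] ≈ 3104.44079; in regime p = Θ(1/n^{2/3}) E[X] diverges (above the triangle threshold p ~ 1/n).


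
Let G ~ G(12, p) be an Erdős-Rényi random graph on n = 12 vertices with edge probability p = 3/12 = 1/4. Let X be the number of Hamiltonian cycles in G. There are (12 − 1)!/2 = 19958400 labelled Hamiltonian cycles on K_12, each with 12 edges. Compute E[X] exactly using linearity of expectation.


K_12 has (12 − 1)!/2 = 19958400 labelled Hamiltonian cycles.
For each such Hamiltonian cycle H, let X_H = 1 if all 12 edges of H are present in G. Then P[X_H = 1] = p^{12} = (1/4)^{12} = 1/16777216.
By linearity of expectation: E[X] = Σ_H E[X_H] = 19958400 · p^{12} = 19958400 · 1/16777216 = 155925/131072.
Numerically: E[X] ≈ 1.19.

E[X] = 19958400 · (1/4)^{12} = 155925/131072 ≈ 1.19.


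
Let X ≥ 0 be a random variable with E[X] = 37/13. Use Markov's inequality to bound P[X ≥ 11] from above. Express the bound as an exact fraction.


μ = E[X] = 37/13, a = 11.
Markov: P[X ≥ 11] ≤ μ/a = (37/13)/11 = 37/143.
Numerically: ≈ 0.259.
(Since a = 11 > μ = 2.846, the bound 37/143 is < 1 and informative.)

P[X ≥ 11] ≤ 37/143 ≈ 0.259.


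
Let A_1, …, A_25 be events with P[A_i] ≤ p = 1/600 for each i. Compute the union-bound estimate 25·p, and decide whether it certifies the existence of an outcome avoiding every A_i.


Union bound: P[∪_{i=1}^{25} A_i] ≤ Σ_i P[A_i] ≤ 25·p = 25·(1/600) = 1/24.
Numerically: 1/24 ≈ 0.0417.
Is 1/24 < 1? YES.
Since P[∪ A_i] ≤ 1/24 < 1, the complement has P[∩ A_i^c] ≥ 1 − 1/24 = 23/24 > 0, so some outcome avoids every A_i.

25·p = 1/24 ≈ 0.0417; existence CERTIFIED by the union bound.


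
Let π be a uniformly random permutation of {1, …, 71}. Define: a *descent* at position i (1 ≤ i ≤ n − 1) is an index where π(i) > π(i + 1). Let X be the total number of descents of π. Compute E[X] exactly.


Write X = Σ X_I over i = 1, …, 70, with X_I the indicator of one descent.
There are 70 indicators.
For each fixed i, the pair (π(i), π(i+1)) is a uniformly random ordered pair of distinct values from {1, …, 71}; by symmetry P[π(i) > π(i+1)] = 1/2.
By linearity: E[X] = 70 · (1/2) = (71 − 1) · (1/2) = 35 ≈ 35.000.

E[X] = 35 = 35.000.


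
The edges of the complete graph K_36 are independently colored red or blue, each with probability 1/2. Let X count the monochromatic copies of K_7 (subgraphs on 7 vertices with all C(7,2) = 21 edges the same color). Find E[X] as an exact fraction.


Let X = Σ_S X_S over the C(36, 7) = 8347680 subsets S of size 7, where X_S = 1 if the K_7 on S is monochromatic.
For a fixed S, the K_7 on S has C(7, 2) = 21 edges. P[all 21 edges red] = (1/2)^21, and likewise for blue, so P[monochromatic] = 2·(1/2)^21 = 2^{1 − 21} = 1/1048576.
By linearity of expectation: E[X] = C(36, 7) · 2^{1 − 21} = 8347680 · 1/1048576 = 260865/32768.
Numerically: E[X] ≈ 7.9610.

E[X] = C(36,7)·2^(1−C(7,2)) = 260865/32768 ≈ 7.9610.


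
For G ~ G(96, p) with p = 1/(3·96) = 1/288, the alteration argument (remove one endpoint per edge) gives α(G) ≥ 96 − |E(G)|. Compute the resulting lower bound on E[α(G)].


E[|E(G)|] = C(96, 2)·p = 4560 · (1/288) = 95/6.
E[α(G)] ≥ n − E[|E(G)|] = 96 − 95/6 = 481/6.
Numerically: ≈ 80.16667.
(This is only a lower bound; the true E[α(G)] may be larger.)

E[α(G)] ≥ 481/6 ≈ 80.16667.


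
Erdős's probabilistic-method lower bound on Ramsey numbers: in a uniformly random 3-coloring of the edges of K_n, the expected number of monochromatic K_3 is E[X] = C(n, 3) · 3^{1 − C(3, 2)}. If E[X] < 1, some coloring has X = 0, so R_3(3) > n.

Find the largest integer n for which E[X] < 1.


We need C(n, 3) · 3^{1 − 3} < 1, i.e. C(n, 3) < 3^{3 − 1} = 9.
Check values of n near the boundary:
  n = 3: C(3, 3) = 1; 1 < 9? YES
  n = 4: C(4, 3) = 4; 4 < 9? YES
  n = 5: C(5, 3) = 10; 10 < 9? NO
  n = 6: C(6, 3) = 20; 20 < 9? NO
The largest n with C(n, 3) < 9 is n = 4 (where E[X] = 4/9 ≈ 0.44444). Hence R_3(3) > 4, i.e. R_3(3) ≥ 5.

Largest n = 4; hence R_3(3) > 4.


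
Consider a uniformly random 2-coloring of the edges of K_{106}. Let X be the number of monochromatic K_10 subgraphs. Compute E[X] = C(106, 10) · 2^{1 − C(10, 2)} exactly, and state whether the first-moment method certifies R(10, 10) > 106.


E[X] = C(106, 10) · 2^{1 − 45} = 31853506369685 · 2^{−44} = 31853506369685/17592186044416.
As a reduced fraction: E[X] = 31853506369685/17592186044416 ≈ 1.8106622.
Is E[X] < 1? NO.
Since E[X] ≥ 1, the first-moment bound is inconclusive at n = 106; it does NOT by itself certify R(10, 10) > 106.

E[X] = 31853506369685/17592186044416 ≈ 1.8106622; E[X] ≥ 1; first-moment method inconclusive here.


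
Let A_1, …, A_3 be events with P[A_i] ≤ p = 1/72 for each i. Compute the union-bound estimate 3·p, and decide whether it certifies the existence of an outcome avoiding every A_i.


Union bound: P[∪_{i=1}^{3} A_i] ≤ Σ_i P[A_i] ≤ 3·p = 3·(1/72) = 1/24.
Numerically: 1/24 ≈ 0.04167.
Is 1/24 < 1? YES.
Since P[∪ A_i] ≤ 1/24 < 1, the complement has P[∩ A_i^c] ≥ 1 − 1/24 = 23/24 > 0, so some outcome avoids every A_i.

3·p = 1/24 ≈ 0.04167; existence CERTIFIED by the union bound.


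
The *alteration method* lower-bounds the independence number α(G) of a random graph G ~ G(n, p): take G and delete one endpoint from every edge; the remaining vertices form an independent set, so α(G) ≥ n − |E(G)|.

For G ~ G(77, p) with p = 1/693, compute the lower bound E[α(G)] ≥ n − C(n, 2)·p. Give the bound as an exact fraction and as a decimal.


E[|E(G)|] = C(77, 2)·p = 2926 · (1/693) = 38/9.
E[α(G)] ≥ n − E[|E(G)|] = 77 − 38/9 = 655/9.
Numerically: ≈ 72.77778.
(This is only a lower bound; the true E[α(G)] may be larger.)

E[α(G)] ≥ 655/9 ≈ 72.77778.


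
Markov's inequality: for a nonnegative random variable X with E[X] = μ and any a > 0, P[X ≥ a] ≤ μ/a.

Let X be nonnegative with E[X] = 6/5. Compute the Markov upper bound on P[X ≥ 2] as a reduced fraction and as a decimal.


μ = E[X] = 6/5, a = 2.
Markov: P[X ≥ 2] ≤ μ/a = (6/5)/2 = 3/5.
Numerically: ≈ 0.6000.
(Since a = 2 > μ = 1.2000, the bound 3/5 is < 1 and informative.)

P[X ≥ 2] ≤ 3/5 ≈ 0.6000.
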